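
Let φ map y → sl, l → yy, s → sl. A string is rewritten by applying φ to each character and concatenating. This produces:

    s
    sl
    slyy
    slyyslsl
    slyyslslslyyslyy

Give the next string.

Rewriting the 16 symbols of slyyslslslyyslyy one by one yields sl yy sl sl sl yy sl yy sl yy sl sl sl yy sl sl; concatenated:

slyyslslslyyslyyslyyslslslyyslsl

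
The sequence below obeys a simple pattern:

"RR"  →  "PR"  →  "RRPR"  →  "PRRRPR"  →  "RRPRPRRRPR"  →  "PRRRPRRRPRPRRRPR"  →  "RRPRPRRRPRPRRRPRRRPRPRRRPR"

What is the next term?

PRRRPRRRPRPRRRPRRRPRPRRRPRPRRRPRRRPRPRRRPR

Each term (from the third on) is the two preceding terms concatenated in order: term 3 = RR·PR = RRPR.
The next term joins PRRRPRRRPRPRRRPR and RRPRPRRRPRPRRRPRRRPRPRRRPR.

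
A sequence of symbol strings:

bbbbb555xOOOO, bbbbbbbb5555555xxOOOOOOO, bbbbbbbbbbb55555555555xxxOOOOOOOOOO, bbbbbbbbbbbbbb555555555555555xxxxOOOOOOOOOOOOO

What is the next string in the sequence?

bbbbbbbbbbbbbbbbb5555555555555555555xxxxxOOOOOOOOOOOOOOOO

The n-th term is 3n+2 b's then 4n-1 5's then n x's then 3n+1 O's (n = 1, 2, …).
At n = 5 the blocks have lengths 17, 19, 5, 16.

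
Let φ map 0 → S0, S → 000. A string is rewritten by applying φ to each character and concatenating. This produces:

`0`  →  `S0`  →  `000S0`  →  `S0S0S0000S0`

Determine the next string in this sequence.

000S0000S0000S0S0S0S0000S0

Apply φ to S0S0S0000S0 symbol by symbol: S→000, 0→S0, S→000, 0→S0, S→000, 0→S0, 0→S0, 0→S0, 0→S0, S→000, 0→S0; joined: 000 S0 000 S0 000 S0 S0 S0 S0 000 S0.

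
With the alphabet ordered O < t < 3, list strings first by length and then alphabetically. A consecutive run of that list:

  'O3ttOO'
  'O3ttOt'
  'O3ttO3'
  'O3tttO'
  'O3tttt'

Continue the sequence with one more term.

O3ttt3

Find the rightmost character of O3tttt below 3, bump it to the next letter, and reset everything to its right to O.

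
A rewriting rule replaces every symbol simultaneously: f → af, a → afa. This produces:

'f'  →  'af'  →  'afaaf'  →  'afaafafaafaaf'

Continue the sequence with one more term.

Rewriting the 13 symbols of afaafafaafaaf one by one yields afa af afa afa af afa af afa afa af afa afa af; concatenated:

afaafafaafaafafaafafaafaafafaafaaf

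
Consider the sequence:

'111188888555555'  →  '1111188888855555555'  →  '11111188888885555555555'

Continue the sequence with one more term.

Reading off run lengths: 1 runs 4, 5, 6; 8 runs 5, 6, 7; 5 runs 6, 8, 10 — each is linear in n, where the shown terms are n = 3, 4, 5.
Setting n = 6 gives 7, 8, 12 characters in each block.

111111188888888555555555555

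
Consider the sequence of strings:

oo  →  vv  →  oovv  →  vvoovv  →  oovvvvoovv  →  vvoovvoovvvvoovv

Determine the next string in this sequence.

oovvvvoovvvvoovvoovvvvoovv

This is a Fibonacci-style word recurrence s(k) = s(k−2)·s(k−1): e.g. oo·vv = oovv.
So term 7 is oovvvvoovv·vvoovvoovvvvoovv.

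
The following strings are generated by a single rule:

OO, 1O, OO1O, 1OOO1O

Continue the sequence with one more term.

From term 3 onward, concatenate the second-to-last term with the last: OO·1O = OO1O, 1O·OO1O = 1OOO1O, …
Continuing: OO1O · 1OOO1O gives term 5.

OO1O1OOO1O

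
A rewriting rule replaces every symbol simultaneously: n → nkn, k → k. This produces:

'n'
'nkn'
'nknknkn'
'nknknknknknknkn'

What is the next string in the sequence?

Rewriting the 15 symbols of nknknknknknknkn one by one yields nkn k nkn k nkn k nkn k nkn k nkn k nkn k nkn; concatenated:

nknknknknknknknknknknknknknknkn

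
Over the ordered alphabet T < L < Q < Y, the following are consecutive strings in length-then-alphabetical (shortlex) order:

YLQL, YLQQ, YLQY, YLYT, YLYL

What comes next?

Find the rightmost character of YLYL below Y, bump it to the next letter, and reset everything to its right to T.

YLYQ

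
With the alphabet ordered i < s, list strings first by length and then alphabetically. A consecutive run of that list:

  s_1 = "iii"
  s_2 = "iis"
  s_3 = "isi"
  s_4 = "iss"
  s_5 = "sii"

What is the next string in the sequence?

Treat sii as a base-2 numeral over the given alphabet and add one, carrying through any trailing s's.

sis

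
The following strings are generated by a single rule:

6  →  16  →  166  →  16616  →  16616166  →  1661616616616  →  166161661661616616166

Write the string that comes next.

This is a Fibonacci-style word recurrence s(k) = s(k−1)·s(k−2): e.g. 16·6 = 166.
The next term joins 166161661661616616166 and 1661616616616.

1661616616616166161661661616616616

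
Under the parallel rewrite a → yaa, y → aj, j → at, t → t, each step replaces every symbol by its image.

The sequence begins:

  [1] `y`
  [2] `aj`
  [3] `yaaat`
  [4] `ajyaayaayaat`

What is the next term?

yaaatajyaayaaajyaayaaajyaayaat

Rewriting each symbol of ajyaayaayaat: a→yaa, j→at, y→aj, a→yaa, a→yaa, y→aj, a→yaa, a→yaa, y→aj, a→yaa, a→yaa, t→t, which concatenates to yaa at aj yaa yaa aj yaa yaa aj yaa yaa t.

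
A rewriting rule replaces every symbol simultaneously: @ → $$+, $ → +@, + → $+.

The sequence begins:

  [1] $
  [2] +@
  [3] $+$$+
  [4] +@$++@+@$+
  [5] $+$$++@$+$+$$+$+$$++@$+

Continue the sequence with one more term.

+@$++@+@$+$+$$++@$++@$++@+@$++@$++@+@$+$+$$++@$+

Replace each of the 23 characters of $+$$++@$+$+$$+$+$$++@$+ in place — +@ $+ +@ +@ $+ $+ $$+ +@ $+ +@ $+ +@ +@ $+ +@ $+ +@ +@ $+ $+ $$+ +@ $+ — and concatenate.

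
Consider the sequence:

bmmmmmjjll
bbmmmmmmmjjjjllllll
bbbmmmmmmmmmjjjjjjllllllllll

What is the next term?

bbbbmmmmmmmmmmmjjjjjjjjllllllllllllll

Reading off run lengths: b runs 1, 2, 3; m runs 5, 7, 9; j runs 2, 4, 6; l runs 2, 6, 10 — each is linear in n (n = 1, 2, …).
For the next term, n = 4, so the run lengths are 4, 11, 8, 14.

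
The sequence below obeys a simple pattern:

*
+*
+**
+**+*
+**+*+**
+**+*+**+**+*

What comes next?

+**+*+**+**+*+**+*+**

This is a Fibonacci-style word recurrence s(k) = s(k−1)·s(k−2): e.g. +*·* = +**.
So term 7 is +**+*+**+**+*·+**+*+**.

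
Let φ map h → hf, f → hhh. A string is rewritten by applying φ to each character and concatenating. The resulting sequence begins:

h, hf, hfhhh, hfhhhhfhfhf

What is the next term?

Rewriting each symbol of hfhhhhfhfhf: h→hf, f→hhh, h→hf, h→hf, h→hf, h→hf, f→hhh, h→hf, f→hhh, h→hf, f→hhh, which concatenates to hf hhh hf hf hf hf hhh hf hhh hf hhh.

hfhhhhfhfhfhfhhhhfhhhhfhhh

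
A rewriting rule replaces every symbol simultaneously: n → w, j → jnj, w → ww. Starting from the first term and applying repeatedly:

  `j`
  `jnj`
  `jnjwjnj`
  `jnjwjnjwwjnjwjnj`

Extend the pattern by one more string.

Replace each of the 16 characters of jnjwjnjwwjnjwjnj in place — jnj w jnj ww jnj w jnj ww ww jnj w jnj ww jnj w jnj — and concatenate.

jnjwjnjwwjnjwjnjwwwwjnjwjnjwwjnjwjnj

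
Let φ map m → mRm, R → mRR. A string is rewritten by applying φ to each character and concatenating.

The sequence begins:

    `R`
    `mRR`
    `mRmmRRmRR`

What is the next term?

mRmmRRmRmmRmmRRmRRmRmmRRmRR

Apply φ to mRmmRRmRR symbol by symbol: m→mRm, R→mRR, m→mRm, m→mRm, R→mRR, R→mRR, m→mRm, R→mRR, R→mRR; joined: mRm mRR mRm mRm mRR mRR mRm mRR mRR.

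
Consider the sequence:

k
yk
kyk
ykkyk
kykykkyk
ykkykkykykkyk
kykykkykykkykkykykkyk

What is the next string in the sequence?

From term 3 onward, concatenate the second-to-last term with the last: k·yk = kyk, yk·kyk = ykkyk, …
So term 8 is ykkykkykykkyk·kykykkykykkykkykykkyk.

ykkykkykykkykkykykkykykkykkykykkyk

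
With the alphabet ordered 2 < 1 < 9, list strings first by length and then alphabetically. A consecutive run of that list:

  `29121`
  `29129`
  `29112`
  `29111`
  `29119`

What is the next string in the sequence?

Find the rightmost character of 29119 below 9, bump it to the next letter, and reset everything to its right to 2.

29192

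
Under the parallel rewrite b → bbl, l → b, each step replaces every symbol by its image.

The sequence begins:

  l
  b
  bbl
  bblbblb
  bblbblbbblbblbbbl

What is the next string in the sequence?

Rewriting the 17 symbols of bblbblbbblbblbbbl one by one yields bbl bbl b bbl bbl b bbl bbl bbl b bbl bbl b bbl bbl bbl b; concatenated:

bblbblbbblbblbbblbblbblbbblbblbbblbblbblb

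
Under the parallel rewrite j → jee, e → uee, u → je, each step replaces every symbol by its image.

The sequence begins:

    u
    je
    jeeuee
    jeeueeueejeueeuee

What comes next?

Replace each of the 17 characters of jeeueeueejeueeuee in place — jee uee uee je uee uee je uee uee jee uee je uee uee je uee uee — and concatenate.

jeeueeueejeueeueejeueeueejeeueejeueeueejeueeuee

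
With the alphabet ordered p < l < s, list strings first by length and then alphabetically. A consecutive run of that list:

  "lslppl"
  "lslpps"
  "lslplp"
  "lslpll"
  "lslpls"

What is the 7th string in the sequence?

Stepping forward 2 times from lslpls: lslpls → lslpsp, then the target.

lslpsl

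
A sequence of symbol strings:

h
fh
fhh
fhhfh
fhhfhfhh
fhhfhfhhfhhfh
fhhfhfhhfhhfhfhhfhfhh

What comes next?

fhhfhfhhfhhfhfhhfhfhhfhhfhfhhfhhfh

This is a Fibonacci-style word recurrence s(k) = s(k−1)·s(k−2): e.g. fh·h = fhh.
So term 8 is fhhfhfhhfhhfhfhhfhfhh·fhhfhfhhfhhfh.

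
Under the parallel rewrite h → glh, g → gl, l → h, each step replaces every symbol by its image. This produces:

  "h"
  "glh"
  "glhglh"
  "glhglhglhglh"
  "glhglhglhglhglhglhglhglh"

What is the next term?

Applying the rule to each of the 24 symbols of glhglhglhglhglhglhglhglh gives the pieces gl h glh gl h glh gl h glh gl h glh gl h glh gl h glh gl h glh gl h glh, which concatenate to the answer.

glhglhglhglhglhglhglhglhglhglhglhglhglhglhglhglh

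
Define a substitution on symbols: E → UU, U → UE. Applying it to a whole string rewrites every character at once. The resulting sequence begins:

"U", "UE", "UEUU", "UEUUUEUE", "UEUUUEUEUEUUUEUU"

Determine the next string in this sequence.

Rewriting the 16 symbols of UEUUUEUEUEUUUEUU one by one yields UE UU UE UE UE UU UE UU UE UU UE UE UE UU UE UE; concatenated:

UEUUUEUEUEUUUEUUUEUUUEUEUEUUUEUE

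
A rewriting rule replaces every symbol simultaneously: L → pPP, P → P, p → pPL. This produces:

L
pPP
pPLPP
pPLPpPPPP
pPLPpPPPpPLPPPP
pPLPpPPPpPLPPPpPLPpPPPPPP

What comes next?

Rewriting the 25 symbols of pPLPpPPPpPLPPPpPLPpPPPPPP one by one yields pPL P pPP P pPL P P P pPL P pPP P P P pPL P pPP P pPL P P P P P P; concatenated:

pPLPpPPPpPLPPPpPLPpPPPPPpPLPpPPPpPLPPPPPP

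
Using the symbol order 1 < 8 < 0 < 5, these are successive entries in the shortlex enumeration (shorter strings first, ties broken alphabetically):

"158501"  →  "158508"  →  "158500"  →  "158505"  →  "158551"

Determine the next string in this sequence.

158558

Treat 158551 as a base-4 numeral over the given alphabet and add one, carrying through any trailing 5's.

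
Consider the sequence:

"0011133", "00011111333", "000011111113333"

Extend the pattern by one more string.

Term n consists of n+1 0's, followed by 2n+1 1's, followed by n+1 3's (n = 1, 2, …).
Setting n = 4 gives 5, 9, 5 characters in each block.

0000011111111133333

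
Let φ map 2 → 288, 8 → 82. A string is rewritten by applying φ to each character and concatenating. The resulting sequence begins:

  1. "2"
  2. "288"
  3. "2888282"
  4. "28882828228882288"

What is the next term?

φ(28882828228882288) expands symbol-by-symbol to 288 82 82 82 288 82 288 82 288 288 82 82 82 288 288 82 82; joining the 17 pieces gives the next term.

28882828228882288822882888282822882888282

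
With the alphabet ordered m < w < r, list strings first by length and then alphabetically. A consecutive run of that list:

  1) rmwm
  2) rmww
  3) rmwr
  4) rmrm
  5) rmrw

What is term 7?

Stepping forward 2 times from rmrw: rmrw → rmrr, then the target.

rwmm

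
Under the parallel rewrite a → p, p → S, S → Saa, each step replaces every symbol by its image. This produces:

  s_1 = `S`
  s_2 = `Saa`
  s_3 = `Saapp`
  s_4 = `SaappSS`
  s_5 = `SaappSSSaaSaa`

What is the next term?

SaappSSSaaSaaSaappSaapp

φ(SaappSSSaaSaa) expands symbol-by-symbol to Saa p p S S Saa Saa Saa p p Saa p p; joining the 13 pieces gives the next term.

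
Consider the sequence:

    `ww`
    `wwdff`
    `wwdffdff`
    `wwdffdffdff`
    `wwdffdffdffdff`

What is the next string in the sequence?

wwdffdffdffdffdff

Every step adds dff to the end: s(k+1) = s(k)·dff.
So the next term is wwdffdffdffdff·dff.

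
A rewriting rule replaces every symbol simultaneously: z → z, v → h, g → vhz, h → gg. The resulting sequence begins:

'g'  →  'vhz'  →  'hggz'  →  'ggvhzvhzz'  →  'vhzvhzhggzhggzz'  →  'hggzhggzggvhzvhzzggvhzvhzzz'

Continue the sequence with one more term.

φ(hggzhggzggvhzvhzzggvhzvhzzz) expands symbol-by-symbol to gg vhz vhz z gg vhz vhz z vhz vhz h gg z h gg z z vhz vhz h gg z h gg z z z; joining the 27 pieces gives the next term.

ggvhzvhzzggvhzvhzzvhzvhzhggzhggzzvhzvhzhggzhggzzz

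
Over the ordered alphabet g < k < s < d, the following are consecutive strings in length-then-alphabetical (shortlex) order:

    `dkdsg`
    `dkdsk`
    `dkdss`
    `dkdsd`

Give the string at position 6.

dkddk

Stepping forward 2 times from dkdsd: dkdsd → dkddg, then the target.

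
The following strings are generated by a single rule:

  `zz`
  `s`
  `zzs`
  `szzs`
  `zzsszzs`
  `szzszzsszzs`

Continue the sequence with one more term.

Each term (from the third on) is the two preceding terms concatenated in order: term 3 = zz·s = zzs.
Continuing: zzsszzs · szzszzsszzs gives term 7.

zzsszzsszzszzsszzs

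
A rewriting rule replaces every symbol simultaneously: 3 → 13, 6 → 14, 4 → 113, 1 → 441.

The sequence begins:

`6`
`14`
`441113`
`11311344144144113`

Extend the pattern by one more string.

Replace each of the 17 characters of 11311344144144113 in place — 441 441 13 441 441 13 113 113 441 113 113 441 113 113 441 441 13 — and concatenate.

441441134414411311311344111311344111311344144113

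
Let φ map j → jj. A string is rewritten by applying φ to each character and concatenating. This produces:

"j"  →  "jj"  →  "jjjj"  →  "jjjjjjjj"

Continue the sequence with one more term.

jjjjjjjjjjjjjjjj

Apply φ to jjjjjjjj symbol by symbol: j→jj, j→jj, j→jj, j→jj, j→jj, j→jj, j→jj, j→jj; joined: jj jj jj jj jj jj jj jj.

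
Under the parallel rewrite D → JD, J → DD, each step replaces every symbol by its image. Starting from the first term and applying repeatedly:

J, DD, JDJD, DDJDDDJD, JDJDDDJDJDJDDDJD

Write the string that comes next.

Rewriting the 16 symbols of JDJDDDJDJDJDDDJD one by one yields DD JD DD JD JD JD DD JD DD JD DD JD JD JD DD JD; concatenated:

DDJDDDJDJDJDDDJDDDJDDDJDJDJDDDJD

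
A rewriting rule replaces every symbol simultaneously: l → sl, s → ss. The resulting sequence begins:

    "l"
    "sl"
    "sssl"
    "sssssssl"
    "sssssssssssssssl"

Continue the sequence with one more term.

Replace each of the 16 characters of sssssssssssssssl in place — ss ss ss ss ss ss ss ss ss ss ss ss ss ss ss sl — and concatenate.

sssssssssssssssssssssssssssssssl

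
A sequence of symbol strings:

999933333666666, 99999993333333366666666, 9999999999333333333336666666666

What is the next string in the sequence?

Reading off run lengths: 9 runs 4, 7, 10; 3 runs 5, 8, 11; 6 runs 6, 8, 10 — each is linear in n, where the shown terms are n = 2, 3, 4.
Setting n = 5 gives 13, 14, 12 characters in each block.

999999999999933333333333333666666666666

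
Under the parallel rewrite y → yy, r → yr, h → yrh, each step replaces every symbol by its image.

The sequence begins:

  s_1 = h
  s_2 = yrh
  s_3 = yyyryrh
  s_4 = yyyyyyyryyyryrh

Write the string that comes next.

yyyyyyyyyyyyyyyryyyyyyyryyyryrh

Applying the rule to each of the 15 symbols of yyyyyyyryyyryrh gives the pieces yy yy yy yy yy yy yy yr yy yy yy yr yy yr yrh, which concatenate to the answer.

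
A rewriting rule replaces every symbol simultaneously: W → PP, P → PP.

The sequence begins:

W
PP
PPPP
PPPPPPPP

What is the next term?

PPPPPPPPPPPPPPPP

Apply φ to PPPPPPPP symbol by symbol: P→PP, P→PP, P→PP, P→PP, P→PP, P→PP, P→PP, P→PP; joined: PP PP PP PP PP PP PP PP.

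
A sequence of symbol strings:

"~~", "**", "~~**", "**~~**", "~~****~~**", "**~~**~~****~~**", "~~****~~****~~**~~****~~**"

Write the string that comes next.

From term 3 onward, concatenate the second-to-last term with the last: ~~·** = ~~**, **·~~** = **~~**, …
So term 8 is **~~**~~****~~**·~~****~~****~~**~~****~~**.

**~~**~~****~~**~~****~~****~~**~~****~~**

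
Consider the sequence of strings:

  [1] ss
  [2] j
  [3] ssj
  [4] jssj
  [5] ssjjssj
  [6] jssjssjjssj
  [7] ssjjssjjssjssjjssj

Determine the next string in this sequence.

jssjssjjssjssjjssjjssjssjjssj

This is a Fibonacci-style word recurrence s(k) = s(k−2)·s(k−1): e.g. ss·j = ssj.
Continuing: jssjssjjssj · ssjjssjjssjssjjssj gives term 8.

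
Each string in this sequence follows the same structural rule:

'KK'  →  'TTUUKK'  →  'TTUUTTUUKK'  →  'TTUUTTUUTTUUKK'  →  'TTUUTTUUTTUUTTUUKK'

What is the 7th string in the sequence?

Each term is the previous one with TTUU prepended.
From TTUUTTUUTTUUTTUUKK, 2 further steps: TTUUTTUUTTUUTTUUKK → TTUUTTUUTTUUTTUUTTUUKK → (answer).

TTUUTTUUTTUUTTUUTTUUTTUUKK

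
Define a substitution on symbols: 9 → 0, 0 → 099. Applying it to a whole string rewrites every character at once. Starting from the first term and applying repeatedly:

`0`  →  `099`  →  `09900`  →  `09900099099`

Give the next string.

Apply φ to 09900099099 symbol by symbol: 0→099, 9→0, 9→0, 0→099, 0→099, 0→099, 9→0, 9→0, 0→099, 9→0, 9→0; joined: 099 0 0 099 099 099 0 0 099 0 0.

099000990990990009900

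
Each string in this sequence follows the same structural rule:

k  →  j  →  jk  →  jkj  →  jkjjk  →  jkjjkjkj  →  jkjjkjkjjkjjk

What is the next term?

From term 3 onward, concatenate the last term with the second-to-last: j·k = jk, jk·j = jkj, …
Continuing: jkjjkjkjjkjjk · jkjjkjkj gives term 8.

jkjjkjkjjkjjkjkjjkjkj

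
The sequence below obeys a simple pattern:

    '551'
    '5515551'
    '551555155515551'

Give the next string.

Every step duplicates the string with '5' between the halves.
One more doubling of 551555155515551 gives the answer.

5515551555155515551555155515551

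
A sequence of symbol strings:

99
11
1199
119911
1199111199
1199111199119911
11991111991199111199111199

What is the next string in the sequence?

Each term (from the third on) is the previous term followed by the one before it: term 3 = 11·99 = 1199.
So term 8 is 11991111991199111199111199·1199111199119911.

119911119911991111991111991199111199119911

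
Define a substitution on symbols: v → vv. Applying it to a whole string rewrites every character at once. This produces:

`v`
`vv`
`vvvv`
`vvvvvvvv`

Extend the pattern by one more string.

Rewriting each symbol of vvvvvvvv: v→vv, v→vv, v→vv, v→vv, v→vv, v→vv, v→vv, v→vv, which concatenates to vv vv vv vv vv vv vv vv.

vvvvvvvvvvvvvvvv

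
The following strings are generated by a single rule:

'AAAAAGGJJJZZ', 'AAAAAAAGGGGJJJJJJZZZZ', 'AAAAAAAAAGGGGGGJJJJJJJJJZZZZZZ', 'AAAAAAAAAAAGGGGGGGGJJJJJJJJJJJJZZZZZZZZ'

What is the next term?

Term n consists of 2n+3 A's, followed by 2n G's, followed by 3n J's, followed by 2n Z's (n = 1, 2, …).
Setting n = 5 gives 13, 10, 15, 10 characters in each block.

AAAAAAAAAAAAAGGGGGGGGGGJJJJJJJJJJJJJJJZZZZZZZZZZ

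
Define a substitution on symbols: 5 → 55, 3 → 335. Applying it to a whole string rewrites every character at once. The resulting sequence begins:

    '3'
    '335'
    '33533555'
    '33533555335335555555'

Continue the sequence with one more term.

Replace each of the 20 characters of 33533555335335555555 in place — 335 335 55 335 335 55 55 55 335 335 55 335 335 55 55 55 55 55 55 55 — and concatenate.

335335553353355555553353355533533555555555555555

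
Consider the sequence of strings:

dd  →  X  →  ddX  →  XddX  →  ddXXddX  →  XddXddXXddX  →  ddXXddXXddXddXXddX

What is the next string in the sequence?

XddXddXXddXddXXddXXddXddXXddX

This is a Fibonacci-style word recurrence s(k) = s(k−2)·s(k−1): e.g. dd·X = ddX.
The next term joins XddXddXXddX and ddXXddXXddXddXXddX.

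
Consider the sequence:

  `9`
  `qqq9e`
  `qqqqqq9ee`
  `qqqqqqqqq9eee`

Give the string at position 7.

qqqqqqqqqqqqqqqqqq9eeeeee

Each term wraps the previous one in qqq on the left and e on the right.
From qqqqqqqqq9eee, 3 further steps: qqqqqqqqq9eee → qqqqqqqqqqqq9eeee → qqqqqqqqqqqqqqq9eeeee → (answer).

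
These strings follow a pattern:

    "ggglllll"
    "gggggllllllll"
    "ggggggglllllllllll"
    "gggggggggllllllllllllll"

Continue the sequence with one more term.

ggggggggggglllllllllllllllll

Reading off run lengths: g runs 3, 5, 7, 9; l runs 5, 8, 11, 14 — each is linear in n (n = 1, 2, …).
For the next term, n = 5, so the run lengths are 11, 17.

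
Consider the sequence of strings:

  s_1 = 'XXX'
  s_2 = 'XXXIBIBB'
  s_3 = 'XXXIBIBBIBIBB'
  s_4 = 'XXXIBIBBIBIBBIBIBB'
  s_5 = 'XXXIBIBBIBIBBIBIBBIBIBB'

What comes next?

Every step adds IBIBB to the end: s(k+1) = s(k)·IBIBB.
One more step from XXXIBIBBIBIBBIBIBBIBIBB gives the answer.

XXXIBIBBIBIBBIBIBBIBIBBIBIBB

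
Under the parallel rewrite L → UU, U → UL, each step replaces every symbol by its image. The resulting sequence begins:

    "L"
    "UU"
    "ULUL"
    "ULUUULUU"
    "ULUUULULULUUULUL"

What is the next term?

Rewriting the 16 symbols of ULUUULULULUUULUL one by one yields UL UU UL UL UL UU UL UU UL UU UL UL UL UU UL UU; concatenated:

ULUUULULULUUULUUULUUULULULUUULUU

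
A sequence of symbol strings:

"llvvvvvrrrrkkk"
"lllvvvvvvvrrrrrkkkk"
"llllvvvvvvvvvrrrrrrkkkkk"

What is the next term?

lllllvvvvvvvvvvvrrrrrrrkkkkkk

Term n consists of n l's, followed by 2n+1 v's, followed by n+2 r's, followed by n+1 k's, where the shown terms are n = 2, 3, 4.
Setting n = 5 gives 5, 11, 7, 6 characters in each block.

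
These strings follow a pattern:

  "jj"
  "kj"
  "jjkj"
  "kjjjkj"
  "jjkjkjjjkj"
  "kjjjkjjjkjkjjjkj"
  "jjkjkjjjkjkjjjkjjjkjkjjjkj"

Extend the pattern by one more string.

From term 3 onward, concatenate the second-to-last term with the last: jj·kj = jjkj, kj·jjkj = kjjjkj, …
The next term joins kjjjkjjjkjkjjjkj and jjkjkjjjkjkjjjkjjjkjkjjjkj.

kjjjkjjjkjkjjjkjjjkjkjjjkjkjjjkjjjkjkjjjkj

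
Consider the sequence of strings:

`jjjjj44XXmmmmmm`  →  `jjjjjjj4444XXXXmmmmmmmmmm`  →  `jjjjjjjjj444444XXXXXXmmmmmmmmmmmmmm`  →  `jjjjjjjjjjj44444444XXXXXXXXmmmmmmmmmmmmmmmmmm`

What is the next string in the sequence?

Each string has the form j^{2n+1} 4^{2n-2} X^{2n-2} m^{4n-2}, where the shown terms are n = 2, 3, 4, 5.
Setting n = 6 gives 13, 10, 10, 22 characters in each block.

jjjjjjjjjjjjj4444444444XXXXXXXXXXmmmmmmmmmmmmmmmmmmmmmm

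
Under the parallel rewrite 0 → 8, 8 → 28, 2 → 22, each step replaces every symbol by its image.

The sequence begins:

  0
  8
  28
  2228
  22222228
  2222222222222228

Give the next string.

22222222222222222222222222222228

Applying the rule to each of the 16 symbols of 2222222222222228 gives the pieces 22 22 22 22 22 22 22 22 22 22 22 22 22 22 22 28, which concatenate to the answer.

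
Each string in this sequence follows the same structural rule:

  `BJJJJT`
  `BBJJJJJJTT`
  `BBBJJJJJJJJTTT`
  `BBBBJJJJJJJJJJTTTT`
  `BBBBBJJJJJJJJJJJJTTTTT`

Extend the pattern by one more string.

BBBBBBJJJJJJJJJJJJJJTTTTTT

Term n consists of n-1 B's, followed by 2n J's, followed by n-1 T's, where the shown terms are n = 2, 3, 4, 5, 6.
For the next term, n = 7, so the run lengths are 6, 14, 6.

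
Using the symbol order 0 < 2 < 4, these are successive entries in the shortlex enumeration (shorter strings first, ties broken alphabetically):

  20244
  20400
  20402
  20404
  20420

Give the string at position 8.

Advancing 3 positions from 20420 through 20420 → 20422 → 20424 reaches term 8.

20440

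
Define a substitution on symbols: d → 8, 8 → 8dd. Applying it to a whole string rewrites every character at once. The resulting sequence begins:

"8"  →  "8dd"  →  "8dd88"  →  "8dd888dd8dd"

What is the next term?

Rewriting each symbol of 8dd888dd8dd: 8→8dd, d→8, d→8, 8→8dd, 8→8dd, 8→8dd, d→8, d→8, 8→8dd, d→8, d→8, which concatenates to 8dd 8 8 8dd 8dd 8dd 8 8 8dd 8 8.

8dd888dd8dd8dd888dd88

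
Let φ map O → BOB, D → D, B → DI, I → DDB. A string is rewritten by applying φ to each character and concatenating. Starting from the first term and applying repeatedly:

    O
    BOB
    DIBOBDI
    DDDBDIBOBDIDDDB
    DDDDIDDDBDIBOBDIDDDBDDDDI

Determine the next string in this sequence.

DDDDDDBDDDDIDDDBDIBOBDIDDDBDDDDIDDDDDDB

φ(DDDDIDDDBDIBOBDIDDDBDDDDI) expands symbol-by-symbol to D D D D DDB D D D DI D DDB DI BOB DI D DDB D D D DI D D D D DDB; joining the 25 pieces gives the next term.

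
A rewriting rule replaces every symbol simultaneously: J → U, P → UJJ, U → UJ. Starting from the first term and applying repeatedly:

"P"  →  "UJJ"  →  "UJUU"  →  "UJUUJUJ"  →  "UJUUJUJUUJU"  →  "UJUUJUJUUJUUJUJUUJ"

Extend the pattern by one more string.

Replace each of the 18 characters of UJUUJUJUUJUUJUJUUJ in place — UJ U UJ UJ U UJ U UJ UJ U UJ UJ U UJ U UJ UJ U — and concatenate.

UJUUJUJUUJUUJUJUUJUJUUJUUJUJU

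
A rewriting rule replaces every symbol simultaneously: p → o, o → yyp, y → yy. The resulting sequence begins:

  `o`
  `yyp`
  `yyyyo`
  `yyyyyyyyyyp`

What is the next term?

yyyyyyyyyyyyyyyyyyyyo

Expanding yyyyyyyyyyp: y→yy, y→yy, y→yy, y→yy, y→yy, y→yy, y→yy, y→yy, y→yy, y→yy, p→o. Concatenated: yy yy yy yy yy yy yy yy yy yy o.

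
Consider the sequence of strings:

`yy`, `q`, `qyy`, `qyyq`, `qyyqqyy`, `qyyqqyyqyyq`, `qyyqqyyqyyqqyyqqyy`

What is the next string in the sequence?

Each term (from the third on) is the previous term followed by the one before it: term 3 = q·yy = qyy.
Continuing: qyyqqyyqyyqqyyqqyy · qyyqqyyqyyq gives term 8.

qyyqqyyqyyqqyyqqyyqyyqqyyqyyq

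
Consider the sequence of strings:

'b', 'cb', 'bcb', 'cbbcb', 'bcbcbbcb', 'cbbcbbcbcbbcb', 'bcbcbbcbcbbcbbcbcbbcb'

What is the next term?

Each term (from the third on) is the two preceding terms concatenated in order: term 3 = b·cb = bcb.
Continuing: cbbcbbcbcbbcb · bcbcbbcbcbbcbbcbcbbcb gives term 8.

cbbcbbcbcbbcbbcbcbbcbcbbcbbcbcbbcb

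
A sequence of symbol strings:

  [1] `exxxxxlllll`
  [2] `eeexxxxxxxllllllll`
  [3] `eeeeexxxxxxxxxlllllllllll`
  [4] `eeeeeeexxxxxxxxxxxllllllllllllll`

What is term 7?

Term n consists of 2n-1 e's, followed by 2n+3 x's, followed by 3n+2 l's (n = 1, 2, …).
At n = 7 the blocks have lengths 13, 17, 23.

eeeeeeeeeeeeexxxxxxxxxxxxxxxxxlllllllllllllllllllllll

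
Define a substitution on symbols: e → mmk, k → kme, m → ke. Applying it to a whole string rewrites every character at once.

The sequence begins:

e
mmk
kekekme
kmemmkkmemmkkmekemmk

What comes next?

Applying the rule to each of the 20 symbols of kmemmkkmemmkkmekemmk gives the pieces kme ke mmk ke ke kme kme ke mmk ke ke kme kme ke mmk kme mmk ke ke kme, which concatenate to the answer.

kmekemmkkekekmekmekemmkkekekmekmekemmkkmemmkkekekme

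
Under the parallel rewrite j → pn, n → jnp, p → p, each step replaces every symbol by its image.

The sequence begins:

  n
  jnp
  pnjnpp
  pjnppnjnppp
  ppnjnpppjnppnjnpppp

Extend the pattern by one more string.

Replace each of the 19 characters of ppnjnpppjnppnjnpppp in place — p p jnp pn jnp p p p pn jnp p p jnp pn jnp p p p p — and concatenate.

ppjnppnjnpppppnjnpppjnppnjnppppp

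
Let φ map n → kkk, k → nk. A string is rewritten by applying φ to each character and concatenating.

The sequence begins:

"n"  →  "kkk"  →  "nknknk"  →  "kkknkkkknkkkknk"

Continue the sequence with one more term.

Applying the rule to each of the 15 symbols of kkknkkkknkkkknk gives the pieces nk nk nk kkk nk nk nk nk kkk nk nk nk nk kkk nk, which concatenate to the answer.

nknknkkkknknknknkkkknknknknkkkknk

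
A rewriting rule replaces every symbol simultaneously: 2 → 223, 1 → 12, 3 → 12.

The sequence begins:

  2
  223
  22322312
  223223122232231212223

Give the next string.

2232231222322312122232232231222322312122231222322322312

Applying the rule to each of the 21 symbols of 223223122232231212223 gives the pieces 223 223 12 223 223 12 12 223 223 223 12 223 223 12 12 223 12 223 223 223 12, which concatenate to the answer.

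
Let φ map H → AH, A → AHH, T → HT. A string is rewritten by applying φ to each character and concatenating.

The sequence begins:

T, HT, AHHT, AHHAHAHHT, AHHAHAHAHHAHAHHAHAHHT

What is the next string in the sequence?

AHHAHAHAHHAHAHHAHAHHAHAHAHHAHAHHAHAHAHHAHAHHAHAHHT

Applying the rule to each of the 21 symbols of AHHAHAHAHHAHAHHAHAHHT gives the pieces AHH AH AH AHH AH AHH AH AHH AH AH AHH AH AHH AH AH AHH AH AHH AH AH HT, which concatenate to the answer.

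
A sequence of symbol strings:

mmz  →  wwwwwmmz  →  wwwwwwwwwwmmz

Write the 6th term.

wwwwwwwwwwwwwwwwwwwwwwwwwmmz

The strings grow by a fixed prefix wwwww each time.
From wwwwwwwwwwmmz, 3 further steps: wwwwwwwwwwmmz → wwwwwwwwwwwwwwwmmz → wwwwwwwwwwwwwwwwwwwwmmz → (answer).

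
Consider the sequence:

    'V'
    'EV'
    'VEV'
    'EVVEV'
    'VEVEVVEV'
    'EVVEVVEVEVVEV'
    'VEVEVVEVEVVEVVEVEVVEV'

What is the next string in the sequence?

Each term (from the third on) is the two preceding terms concatenated in order: term 3 = V·EV = VEV.
Continuing: EVVEVVEVEVVEV · VEVEVVEVEVVEVVEVEVVEV gives term 8.

EVVEVVEVEVVEVVEVEVVEVEVVEVVEVEVVEV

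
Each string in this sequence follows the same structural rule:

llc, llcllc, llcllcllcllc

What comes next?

Every step duplicates the string.
One more doubling of llcllcllcllc gives the answer.

llcllcllcllcllcllcllcllc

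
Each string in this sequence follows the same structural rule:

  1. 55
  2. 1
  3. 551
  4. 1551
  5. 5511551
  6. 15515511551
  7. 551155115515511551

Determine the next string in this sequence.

15515511551551155115515511551

This is a Fibonacci-style word recurrence s(k) = s(k−2)·s(k−1): e.g. 55·1 = 551.
The next term joins 15515511551 and 551155115515511551.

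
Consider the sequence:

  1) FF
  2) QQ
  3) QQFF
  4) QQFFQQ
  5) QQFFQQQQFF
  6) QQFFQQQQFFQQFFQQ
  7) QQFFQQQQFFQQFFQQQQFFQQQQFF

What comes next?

QQFFQQQQFFQQFFQQQQFFQQQQFFQQFFQQQQFFQQFFQQ

This is a Fibonacci-style word recurrence s(k) = s(k−1)·s(k−2): e.g. QQ·FF = QQFF.
The next term joins QQFFQQQQFFQQFFQQQQFFQQQQFF and QQFFQQQQFFQQFFQQ.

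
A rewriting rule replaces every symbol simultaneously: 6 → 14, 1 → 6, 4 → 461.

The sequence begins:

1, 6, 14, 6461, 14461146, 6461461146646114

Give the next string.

Replace each of the 16 characters of 6461461146646114 in place — 14 461 14 6 461 14 6 6 461 14 14 461 14 6 6 461 — and concatenate.

14461146461146646114144611466461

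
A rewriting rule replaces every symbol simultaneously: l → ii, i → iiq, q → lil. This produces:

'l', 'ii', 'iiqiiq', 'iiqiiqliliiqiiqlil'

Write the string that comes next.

φ(iiqiiqliliiqiiqlil) expands symbol-by-symbol to iiq iiq lil iiq iiq lil ii iiq ii iiq iiq lil iiq iiq lil ii iiq ii; joining the 18 pieces gives the next term.

iiqiiqliliiqiiqliliiiiqiiiiqiiqliliiqiiqliliiiiqii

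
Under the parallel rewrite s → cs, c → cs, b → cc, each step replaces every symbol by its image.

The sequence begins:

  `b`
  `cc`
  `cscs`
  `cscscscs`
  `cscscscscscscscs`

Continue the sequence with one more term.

cscscscscscscscscscscscscscscscs

Replace each of the 16 characters of cscscscscscscscs in place — cs cs cs cs cs cs cs cs cs cs cs cs cs cs cs cs — and concatenate.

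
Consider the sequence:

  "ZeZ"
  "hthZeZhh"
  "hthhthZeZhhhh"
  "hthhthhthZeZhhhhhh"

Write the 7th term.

Each term wraps the previous one in hth on the left and hh on the right.
From hthhthhthZeZhhhhhh, 3 further steps: hthhthhthZeZhhhhhh → hthhthhthhthZeZhhhhhhhh → hthhthhthhthhthZeZhhhhhhhhhh → (answer).

hthhthhthhthhthhthZeZhhhhhhhhhhhh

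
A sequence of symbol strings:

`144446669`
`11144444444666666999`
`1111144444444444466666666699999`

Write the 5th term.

Each string has the form 1^{2n-1} 4^{4n} 6^{3n} 9^{2n-1} (n = 1, 2, …).
Setting n = 5 gives 9, 20, 15, 9 characters in each block.

11111111144444444444444444444666666666666666999999999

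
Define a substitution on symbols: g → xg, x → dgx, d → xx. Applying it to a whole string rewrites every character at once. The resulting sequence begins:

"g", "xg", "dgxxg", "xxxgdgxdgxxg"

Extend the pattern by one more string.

dgxdgxdgxxgxxxgdgxxxxgdgxdgxxg

Expanding xxxgdgxdgxxg: x→dgx, x→dgx, x→dgx, g→xg, d→xx, g→xg, x→dgx, d→xx, g→xg, x→dgx, x→dgx, g→xg. Concatenated: dgx dgx dgx xg xx xg dgx xx xg dgx dgx xg.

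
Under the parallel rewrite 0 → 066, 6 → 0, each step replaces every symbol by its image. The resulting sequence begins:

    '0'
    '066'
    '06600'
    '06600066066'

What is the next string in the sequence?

Expanding 06600066066: 0→066, 6→0, 6→0, 0→066, 0→066, 0→066, 6→0, 6→0, 0→066, 6→0, 6→0. Concatenated: 066 0 0 066 066 066 0 0 066 0 0.

066000660660660006600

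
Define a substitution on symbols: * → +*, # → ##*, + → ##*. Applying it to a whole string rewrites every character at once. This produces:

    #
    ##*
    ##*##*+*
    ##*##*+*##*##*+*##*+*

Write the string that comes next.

##*##*+*##*##*+*##*+*##*##*+*##*##*+*##*+*##*##*+*##*+*

Applying the rule to each of the 21 symbols of ##*##*+*##*##*+*##*+* gives the pieces ##* ##* +* ##* ##* +* ##* +* ##* ##* +* ##* ##* +* ##* +* ##* ##* +* ##* +*, which concatenate to the answer.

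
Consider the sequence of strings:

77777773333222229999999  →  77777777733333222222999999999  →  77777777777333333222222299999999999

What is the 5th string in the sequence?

Reading off run lengths: 7 runs 7, 9, 11; 3 runs 4, 5, 6; 2 runs 5, 6, 7; 9 runs 7, 9, 11 — each is linear in n, where the shown terms are n = 3, 4, 5.
For term 5, n = 7, so the run lengths are 15, 8, 9, 15.

77777777777777733333333222222222999999999999999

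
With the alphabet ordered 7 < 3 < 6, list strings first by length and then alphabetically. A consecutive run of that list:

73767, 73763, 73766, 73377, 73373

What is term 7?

73337

Continuing the enumeration 2 steps past 73373: 73373 → 73376 → (answer).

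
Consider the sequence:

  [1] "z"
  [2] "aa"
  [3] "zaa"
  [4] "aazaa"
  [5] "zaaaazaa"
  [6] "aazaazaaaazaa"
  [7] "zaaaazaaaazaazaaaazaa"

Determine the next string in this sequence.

aazaazaaaazaazaaaazaaaazaazaaaazaa

This is a Fibonacci-style word recurrence s(k) = s(k−2)·s(k−1): e.g. z·aa = zaa.
Continuing: aazaazaaaazaa · zaaaazaaaazaazaaaazaa gives term 8.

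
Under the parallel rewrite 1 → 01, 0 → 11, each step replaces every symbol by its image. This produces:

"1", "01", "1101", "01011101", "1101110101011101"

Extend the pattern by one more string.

Applying the rule to each of the 16 symbols of 1101110101011101 gives the pieces 01 01 11 01 01 01 11 01 11 01 11 01 01 01 11 01, which concatenate to the answer.

01011101010111011101110101011101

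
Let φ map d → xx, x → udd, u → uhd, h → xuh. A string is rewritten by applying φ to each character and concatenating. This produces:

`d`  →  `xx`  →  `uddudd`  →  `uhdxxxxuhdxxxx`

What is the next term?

Replace each of the 14 characters of uhdxxxxuhdxxxx in place — uhd xuh xx udd udd udd udd uhd xuh xx udd udd udd udd — and concatenate.

uhdxuhxxuddudduddudduhdxuhxxuddudduddudd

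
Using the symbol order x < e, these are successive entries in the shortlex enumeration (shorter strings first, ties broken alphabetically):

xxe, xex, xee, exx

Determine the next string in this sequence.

exe

The successor of exx increments the rightmost position that isn't already e and resets every position after it to x.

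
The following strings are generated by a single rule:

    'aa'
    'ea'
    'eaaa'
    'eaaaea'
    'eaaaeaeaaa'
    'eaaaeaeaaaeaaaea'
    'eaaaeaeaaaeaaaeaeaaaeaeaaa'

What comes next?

eaaaeaeaaaeaaaeaeaaaeaeaaaeaaaeaeaaaeaaaea

Each term (from the third on) is the previous term followed by the one before it: term 3 = ea·aa = eaaa.
The next term joins eaaaeaeaaaeaaaeaeaaaeaeaaa and eaaaeaeaaaeaaaea.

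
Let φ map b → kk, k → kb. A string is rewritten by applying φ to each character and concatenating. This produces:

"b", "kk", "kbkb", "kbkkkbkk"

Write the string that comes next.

kbkkkbkbkbkkkbkb

Apply φ to kbkkkbkk symbol by symbol: k→kb, b→kk, k→kb, k→kb, k→kb, b→kk, k→kb, k→kb; joined: kb kk kb kb kb kk kb kb.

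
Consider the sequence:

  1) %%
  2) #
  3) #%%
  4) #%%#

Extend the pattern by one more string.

This is a Fibonacci-style word recurrence s(k) = s(k−1)·s(k−2): e.g. #·%% = #%%.
So term 5 is #%%#·#%%.

#%%##%%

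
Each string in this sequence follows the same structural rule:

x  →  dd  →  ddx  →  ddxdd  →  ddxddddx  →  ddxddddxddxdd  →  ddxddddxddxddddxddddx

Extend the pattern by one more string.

ddxddddxddxddddxddddxddxddddxddxdd

From term 3 onward, concatenate the last term with the second-to-last: dd·x = ddx, ddx·dd = ddxdd, …
Continuing: ddxddddxddxddddxddddx · ddxddddxddxdd gives term 8.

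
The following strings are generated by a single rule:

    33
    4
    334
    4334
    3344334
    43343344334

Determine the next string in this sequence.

From term 3 onward, concatenate the second-to-last term with the last: 33·4 = 334, 4·334 = 4334, …
So term 7 is 3344334·43343344334.

334433443343344334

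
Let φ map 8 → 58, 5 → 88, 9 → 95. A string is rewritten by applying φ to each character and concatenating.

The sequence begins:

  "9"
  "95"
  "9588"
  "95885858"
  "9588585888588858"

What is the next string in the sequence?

Applying the rule to each of the 16 symbols of 9588585888588858 gives the pieces 95 88 58 58 88 58 88 58 58 58 88 58 58 58 88 58, which concatenate to the answer.

95885858885888585858885858588858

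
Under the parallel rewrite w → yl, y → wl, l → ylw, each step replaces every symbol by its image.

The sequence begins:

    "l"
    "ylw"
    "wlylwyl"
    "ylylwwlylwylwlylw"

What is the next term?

Rewriting the 17 symbols of ylylwwlylwylwlylw one by one yields wl ylw wl ylw yl yl ylw wl ylw yl wl ylw yl ylw wl ylw yl; concatenated:

wlylwwlylwylylylwwlylwylwlylwylylwwlylwyl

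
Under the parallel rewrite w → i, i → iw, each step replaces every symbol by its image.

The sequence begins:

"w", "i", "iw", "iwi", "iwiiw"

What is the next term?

iwiiwiwi

Rewriting each symbol of iwiiw: i→iw, w→i, i→iw, i→iw, w→i, which concatenates to iw i iw iw i.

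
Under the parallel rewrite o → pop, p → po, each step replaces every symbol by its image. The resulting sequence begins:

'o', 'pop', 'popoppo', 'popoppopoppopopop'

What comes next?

Rewriting the 17 symbols of popoppopoppopopop one by one yields po pop po pop po po pop po pop po po pop po pop po pop po; concatenated:

popoppopoppopopoppopoppopopoppopoppopoppo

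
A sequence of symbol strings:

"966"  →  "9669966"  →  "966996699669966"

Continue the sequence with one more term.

9669966996699669966996699669966

Each string is two copies of the previous one joined by '9'.
So the next term is two copies of 966996699669966 with '9' between the halves.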